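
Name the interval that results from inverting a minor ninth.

First reduce the compound minor ninth to its simple form, a minor second.
The rule of nine gives the new number: 9 − 2 = 7, so a second becomes a seventh.
And minor becomes major under inversion, so we get a major seventh.

major 7th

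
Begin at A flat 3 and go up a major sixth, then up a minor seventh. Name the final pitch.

E flat 5

Up a major sixth from Ab3: F4 (9 semitones up).
Up a minor seventh from F4: Eb5 (10 semitones up).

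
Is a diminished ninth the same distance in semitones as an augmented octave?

A diminished ninth is 12 semitones but an augmented octave is 13 semitones — different sizes.

No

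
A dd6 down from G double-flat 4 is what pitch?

B 3

Counting six letter names down from G lands on B.
A doubly diminished sixth is 6 semitones; 6 semitones down from Gbb4 gives B3.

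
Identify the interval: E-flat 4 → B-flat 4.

perfect fifth

E to B spans five letter names (E-F-G-A-B), so the interval is some kind of fifth.
Eb4 to Bb4 is 7 semitones, matching the perfect fifth exactly, so the quality is perfect.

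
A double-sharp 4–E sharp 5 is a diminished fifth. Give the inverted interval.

augmented 4th

Interval numbers invert to sum to nine: 5 + 4 = 9, so a fifth inverts to a fourth.
Quality inverts too: diminished becomes augmented. That makes the inversion an augmented fourth.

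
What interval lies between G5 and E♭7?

m13

G to E spans six letter names (G-A-B-C-D-E), plus an octave, so the interval is some kind of thirteenth.
G5 to Eb7 is 20 semitones, a half step short of the major thirteenth (21), so this is minor.
(Equivalently, a compound minor sixth: a minor sixth plus an octave.)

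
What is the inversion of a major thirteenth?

First reduce the compound major thirteenth to its simple form, a major sixth.
Inverted interval numbers add to nine, so a sixth pairs with a third (6 + 3 = 9).
Quality inverts too: major becomes minor. That makes the inversion a minor third.

m3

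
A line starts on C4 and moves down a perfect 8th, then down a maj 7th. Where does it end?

Db2

A perfect octave down from C4 is C3.
A major seventh down from C3 is Db2.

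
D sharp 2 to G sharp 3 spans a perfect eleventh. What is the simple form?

Each octave removed subtracts seven from the number: 11 − 7 = 4.
Quality carries through unchanged, so the simple form is a perfect fourth.

perfect fourth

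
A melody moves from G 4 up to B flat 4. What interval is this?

minor 3rd

G to B spans three letter names (G-A-B): a third.
A major third would be 4 semitones, but G4 to Bb4 is 3 — one semitone narrower, making it a minor third.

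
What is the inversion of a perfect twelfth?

First reduce the compound perfect twelfth to its simple form, a perfect fifth.
Interval numbers invert to sum to nine: 5 + 4 = 9, so a fifth inverts to a fourth.
And perfect stays perfect under inversion, so we get a perfect fourth.

perfect fourth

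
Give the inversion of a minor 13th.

major third

First reduce the compound minor thirteenth to its simple form, a minor sixth.
Interval numbers invert to sum to nine: 6 + 3 = 9, so a sixth inverts to a third.
And minor becomes major under inversion, so we get a major third.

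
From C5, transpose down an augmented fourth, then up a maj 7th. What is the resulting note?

Down an augmented fourth from C5: Gb4 (6 semitones down).
Gb4 up a major seventh → F5 (11 semitones).

F5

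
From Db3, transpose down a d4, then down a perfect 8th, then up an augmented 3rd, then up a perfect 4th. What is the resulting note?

F##2

A diminished fourth down from Db3 is A2.
Down a perfect octave from A2: A1 (12 semitones down).
Up an augmented third from A1: C##2 (5 semitones up).
Up a perfect fourth from C##2: F##2 (5 semitones up).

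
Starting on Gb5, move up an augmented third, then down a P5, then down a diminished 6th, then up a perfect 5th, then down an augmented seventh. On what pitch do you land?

E4

Gb5 up an augmented third → B5 (5 semitones).
B5 down a perfect fifth → E5 (7 semitones).
E5 down a diminished sixth → G##4 (7 semitones).
A perfect fifth up from G##4 is D##5.
An augmented seventh down from D##5 is E4.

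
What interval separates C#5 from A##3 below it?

Descending from C#5 to A##3 is the same interval as ascending A##3 to C#5.
A to C spans three letter names (A-B-C), plus an octave: a tenth.
The major tenth is 16 semitones; here we have 14, two semitones narrower: diminished.
(Equivalently, a compound diminished third: a diminished third plus an octave.)

diminished tenth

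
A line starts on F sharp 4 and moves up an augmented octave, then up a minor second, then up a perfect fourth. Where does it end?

An augmented octave up from F#4 is F##5.
F##5 up a minor second → G#5 (1 semitone).
G#5 up a perfect fourth → C#6 (5 semitones).

C sharp 6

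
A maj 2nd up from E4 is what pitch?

Counting two letter names up from E lands on F.
Moving 2 semitones up from E4 (the size of a major second) reaches F#4.

F#4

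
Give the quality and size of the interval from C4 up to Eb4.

minor third

C to E spans three letter names (C-D-E): a third.
At 3 semitones, C4→Eb4 falls one short of a major third: minor.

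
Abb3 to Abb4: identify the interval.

perfect octave

A to A is the same letter name, plus an octave: an octave.
The perfect octave spans 12 semitones, and Abb3 to Abb4 is exactly 12 semitones — so this is a perfect octave.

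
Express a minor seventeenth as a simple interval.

Take out 2 octaves (14 from the number): 17 − 14 = 3.
So a minor seventeenth is 2 octaves plus a minor third. The quality is unchanged.

minor 3rd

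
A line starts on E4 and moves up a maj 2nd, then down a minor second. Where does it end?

E4 up a major second → F#4 (2 semitones).
F#4 down a minor second → E#4 (1 semitone).

E#4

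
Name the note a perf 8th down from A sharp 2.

An octave keeps the letter name A, an octave down from A.
Moving 12 semitones down from A#2 (the size of a perfect octave) reaches A#1.

A sharp 1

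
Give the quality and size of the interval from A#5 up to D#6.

A to D spans four letter names (A-B-C-D) — that makes it a fourth of some quality.
A#5 to D#6 is 5 semitones, matching the perfect fourth exactly, so the quality is perfect.

perfect fourth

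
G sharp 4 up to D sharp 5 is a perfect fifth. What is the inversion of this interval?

P4

The rule of nine gives the new number: 9 − 5 = 4, so a fifth becomes a fourth.
Quality inverts too: perfect stays perfect. That makes the inversion a perfect fourth.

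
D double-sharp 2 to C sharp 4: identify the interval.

D to C spans seven letter names (D-E-F-G-A-B-C), plus an octave: a fourteenth.
D##2 to C#4 spans 21 semitones — two semitones narrower than the major fourteenth (23) — giving a diminished fourteenth.
(Equivalently, a compound diminished seventh: a diminished seventh plus an octave.)

d14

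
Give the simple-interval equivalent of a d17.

Subtracting seven from the interval number removes an octave: 17 − 14 = 3.
Quality carries through unchanged, so the simple form is a diminished third.

diminished third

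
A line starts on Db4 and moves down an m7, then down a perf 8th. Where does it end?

Eb2

A minor seventh down from Db4 is Eb3.
Eb3 down a perfect octave → Eb2 (12 semitones).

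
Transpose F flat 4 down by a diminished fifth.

B flat 3

The fifth takes the letter from F down to B.
A diminished fifth spans 6 semitones, so from Fb4 the target pitch is Bb3.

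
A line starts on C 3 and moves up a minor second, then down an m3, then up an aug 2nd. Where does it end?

C sharp 3

Up a minor second from C3: Db3 (1 semitone up).
Db3 down a minor third → Bb2 (3 semitones).
Bb2 up an augmented second → C#3 (3 semitones).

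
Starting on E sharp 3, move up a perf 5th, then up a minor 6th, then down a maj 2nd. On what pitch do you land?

E#3 up a perfect fifth → B#3 (7 semitones).
A minor sixth up from B#3 is G#4.
A major second down from G#4 is F#4.

F sharp 4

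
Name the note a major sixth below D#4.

Six letter names down from D: F.
Moving 9 semitones down from D#4 (the size of a major sixth) reaches F#3.

F#3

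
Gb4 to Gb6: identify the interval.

perfect fifteenth

G to G is the same letter name, plus 2 octaves: a fifteenth.
Counting semitones, Gb4→Gb6 is 24, which is the perfect fifteenth.
(Equivalently, a compound perfect octave: a perfect octave plus an octave.)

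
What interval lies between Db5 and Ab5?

perfect fifth

D to A spans five letter names (D-E-F-G-A): a fifth.
The perfect fifth spans 7 semitones, and Db5 to Ab5 is exactly 7 semitones — so this is a perfect fifth.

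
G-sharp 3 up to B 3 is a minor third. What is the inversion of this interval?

The rule of nine gives the new number: 9 − 3 = 6, so a third becomes a sixth.
Quality inverts too: minor becomes major. That makes the inversion a major sixth.

major 6th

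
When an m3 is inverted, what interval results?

major sixth

Interval numbers invert to sum to nine: 3 + 6 = 9, so a third inverts to a sixth.
And minor becomes major under inversion, so we get a major sixth.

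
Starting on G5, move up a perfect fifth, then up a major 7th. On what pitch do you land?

G5 up a perfect fifth → D6 (7 semitones).
D6 up a major seventh → C#7 (11 semitones).

C#7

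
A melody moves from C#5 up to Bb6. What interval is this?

C to B spans seven letter names (C-D-E-F-G-A-B), plus an octave, so the interval is some kind of fourteenth.
The major fourteenth is 23 semitones; here we have 21, two semitones narrower: diminished.
(Equivalently, a compound diminished seventh: a diminished seventh plus an octave.)

diminished 14th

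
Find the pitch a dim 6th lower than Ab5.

C#5

The sixth takes the letter from A down to C.
A diminished sixth spans 7 semitones, so from Ab5 the target pitch is C#5.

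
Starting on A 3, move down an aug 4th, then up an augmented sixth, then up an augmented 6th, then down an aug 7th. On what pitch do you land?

B 3

A3 down an augmented fourth → Eb3 (6 semitones).
Eb3 up an augmented sixth → C#4 (10 semitones).
Up an augmented sixth from C#4: A##4 (10 semitones up).
Down an augmented seventh from A##4: B3 (12 semitones down).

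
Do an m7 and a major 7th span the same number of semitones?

10 semitones (minor seventh) vs 11 semitones (major seventh): not equal.

No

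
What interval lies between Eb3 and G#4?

A10

E to G spans three letter names (E-F-G), plus an octave, so the interval is some kind of tenth.
The major tenth is 16 semitones; here we have 17, one semitone wider: augmented.
(Equivalently, a compound augmented third: an augmented third plus an octave.)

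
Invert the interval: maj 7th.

Inverted interval numbers add to nine, so a seventh pairs with a second (7 + 2 = 9).
And major becomes minor under inversion, so we get a minor second.

minor second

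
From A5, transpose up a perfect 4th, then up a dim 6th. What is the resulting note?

Up a perfect fourth from A5: D6 (5 semitones up).
Up a diminished sixth from D6: Bbb6 (7 semitones up).

Bbb6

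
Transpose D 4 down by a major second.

Two letter names down from D: C.
Moving 2 semitones down from D4 (the size of a major second) reaches C4.

C 4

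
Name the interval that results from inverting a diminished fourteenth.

A2

First reduce the compound diminished fourteenth to its simple form, a diminished seventh.
Inverted interval numbers add to nine, so a seventh pairs with a second (7 + 2 = 9).
Quality inverts too: diminished becomes augmented. That makes the inversion an augmented second.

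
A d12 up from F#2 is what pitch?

Counting five letter names plus an octave up from F lands on C.
A diminished twelfth spans 18 semitones, so from F#2 the target pitch is C4.

C4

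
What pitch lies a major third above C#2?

E#2

The third takes the letter from C up to E.
Moving 4 semitones up from C#2 (the size of a major third) reaches E#2.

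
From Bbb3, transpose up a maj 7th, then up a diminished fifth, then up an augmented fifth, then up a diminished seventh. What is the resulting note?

Abb6

A major seventh up from Bbb3 is Ab4.
Ab4 up a diminished fifth → Ebb5 (6 semitones).
An augmented fifth up from Ebb5 is Bb5.
Up a diminished seventh from Bb5: Abb6 (9 semitones up).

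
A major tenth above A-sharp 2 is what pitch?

Three letters up from A (plus an octave) reaches C.
A major tenth spans 16 semitones, so from A#2 the target pitch is C##4.

C-double-sharp 4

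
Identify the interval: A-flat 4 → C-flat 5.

minor 3rd

A to C spans three letter names (A-B-C) — that makes it a third of some quality.
A major third would be 4 semitones, but Ab4 to Cb5 is 3 — one semitone narrower, making it a minor third.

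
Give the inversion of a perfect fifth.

The rule of nine gives the new number: 9 − 5 = 4, so a fifth becomes a fourth.
And perfect stays perfect under inversion, so we get a perfect fourth.

perfect 4th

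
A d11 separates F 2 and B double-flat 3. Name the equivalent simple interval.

Take out an octave (7 from the number): 11 − 7 = 4.
So a diminished eleventh is an octave plus a diminished fourth. The quality is unchanged.

diminished fourth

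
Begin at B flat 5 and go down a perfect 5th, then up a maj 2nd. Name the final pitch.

F 5

Down a perfect fifth from Bb5: Eb5 (7 semitones down).
Eb5 up a major second → F5 (2 semitones).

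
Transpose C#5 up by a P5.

G#5

Counting five letter names up from C lands on G.
A perfect fifth spans 7 semitones, so from C#5 the target pitch is G#5.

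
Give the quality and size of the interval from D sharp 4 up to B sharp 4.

major 6th

D to B spans six letter names (D-E-F-G-A-B) — that makes it a sixth of some quality.
The major sixth spans 9 semitones, and D#4 to B#4 is exactly 9 semitones — so this is a major sixth.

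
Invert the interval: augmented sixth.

Inverted interval numbers add to nine, so a sixth pairs with a third (6 + 3 = 9).
Quality inverts too: augmented becomes diminished. That makes the inversion a diminished third.

diminished third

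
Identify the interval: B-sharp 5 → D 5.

augmented sixth

Descending from B#5 to D5 is the same interval as ascending D5 to B#5.
D to B spans six letter names (D-E-F-G-A-B): a sixth.
A major sixth would be 9 semitones; D5 to B#5 is 10, one semitone wider, so the interval is augmented.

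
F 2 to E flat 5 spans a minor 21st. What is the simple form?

minor seventh

Take out 2 octaves (14 from the number): 21 − 14 = 7.
Quality carries through unchanged, so the simple form is a minor seventh.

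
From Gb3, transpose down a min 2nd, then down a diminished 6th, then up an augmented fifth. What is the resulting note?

E##3

Gb3 down a minor second → F3 (1 semitone).
A diminished sixth down from F3 is A#2.
An augmented fifth up from A#2 is E##3.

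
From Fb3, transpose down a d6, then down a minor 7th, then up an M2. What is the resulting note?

Down a diminished sixth from Fb3: A2 (7 semitones down).
A2 down a minor seventh → B1 (10 semitones).
A major second up from B1 is C#2.

C#2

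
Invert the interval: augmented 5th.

Inverted interval numbers add to nine, so a fifth pairs with a fourth (5 + 4 = 9).
Quality inverts too: augmented becomes diminished. That makes the inversion a diminished fourth.

diminished 4th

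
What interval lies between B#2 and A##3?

major 7th

B to A spans seven letter names (B-C-D-E-F-G-A): a seventh.
B#2 to A##3 is 11 semitones, matching the major seventh exactly, so the quality is major.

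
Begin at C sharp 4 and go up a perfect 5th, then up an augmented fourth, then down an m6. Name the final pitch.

E double-sharp 4

C#4 up a perfect fifth → G#4 (7 semitones).
G#4 up an augmented fourth → C##5 (6 semitones).
A minor sixth down from C##5 is E##4.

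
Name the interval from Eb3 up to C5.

major 13th

E to C spans six letter names (E-F-G-A-B-C), plus an octave — that makes it a thirteenth of some quality.
Eb3 to C5 is 21 semitones, matching the major thirteenth exactly, so the quality is major.
(Equivalently, a compound major sixth: a major sixth plus an octave.)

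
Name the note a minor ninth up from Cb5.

The ninth's letter: C up two letter names plus an octave → D.
A minor ninth is 13 semitones; 13 semitones up from Cb5 gives Dbb6.

Dbb6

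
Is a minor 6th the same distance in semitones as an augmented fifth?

Yes

A minor sixth = 8 semitones = an augmented fifth; enharmonically equal.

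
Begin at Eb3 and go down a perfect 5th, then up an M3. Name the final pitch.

C3

Eb3 down a perfect fifth → Ab2 (7 semitones).
A major third up from Ab2 is C3.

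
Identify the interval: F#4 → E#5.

F to E spans seven letter names (F-G-A-B-C-D-E): a seventh.
The major seventh spans 11 semitones, and F#4 to E#5 is exactly 11 semitones — so this is a major seventh.

major seventh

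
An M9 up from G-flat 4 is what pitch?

Two letters up from G (plus an octave) reaches A.
Moving 14 semitones up from Gb4 (the size of a major ninth) reaches Ab5.

A-flat 5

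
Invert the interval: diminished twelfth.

First reduce the compound diminished twelfth to its simple form, a diminished fifth.
Inverted interval numbers add to nine, so a fifth pairs with a fourth (5 + 4 = 9).
And diminished becomes augmented under inversion, so we get an augmented fourth.

A4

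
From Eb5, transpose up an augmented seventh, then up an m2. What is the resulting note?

Up an augmented seventh from Eb5: D#6 (12 semitones up).
D#6 up a minor second → E6 (1 semitone).

E6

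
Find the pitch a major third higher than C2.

E2

The third takes the letter from C up to E.
A major third is 4 semitones; 4 semitones up from C2 gives E2.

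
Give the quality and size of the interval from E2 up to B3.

E to B spans five letter names (E-F-G-A-B), plus an octave, so the interval is some kind of twelfth.
The perfect twelfth spans 19 semitones, and E2 to B3 is exactly 19 semitones — so this is a perfect twelfth.
(Equivalently, a compound perfect fifth: a perfect fifth plus an octave.)

perfect twelfth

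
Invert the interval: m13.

First reduce the compound minor thirteenth to its simple form, a minor sixth.
Inverted interval numbers add to nine, so a sixth pairs with a third (6 + 3 = 9).
And minor becomes major under inversion, so we get a major third.

M3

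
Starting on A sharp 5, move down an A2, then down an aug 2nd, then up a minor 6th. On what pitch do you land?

An augmented second down from A#5 is G5.
An augmented second down from G5 is Fb5.
Up a minor sixth from Fb5: Dbb6 (8 semitones up).

D double-flat 6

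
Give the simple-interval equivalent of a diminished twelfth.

diminished 5th

Take out an octave (7 from the number): 12 − 7 = 5.
Quality carries through unchanged, so the simple form is a diminished fifth.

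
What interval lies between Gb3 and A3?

G to A spans two letter names (G-A), so the interval is some kind of second.
Gb3 to A3 spans 3 semitones — one semitone wider than the major second (2) — giving an augmented second.

augmented 2nd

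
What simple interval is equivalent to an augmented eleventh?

A4

Each octave removed subtracts seven from the number: 11 − 7 = 4.
So an augmented eleventh is an octave plus an augmented fourth. The quality is unchanged.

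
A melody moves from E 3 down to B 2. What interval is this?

Descending from E3 to B2 is the same interval as ascending B2 to E3.
B to E spans four letter names (B-C-D-E): a fourth.
Counting semitones, B2→E3 is 5, which is the perfect fourth.

perfect fourth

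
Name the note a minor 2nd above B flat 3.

C flat 4

The second takes the letter from B up to C.
Moving 1 semitone up from Bb3 (the size of a minor second) reaches Cb4.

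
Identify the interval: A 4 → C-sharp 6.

A to C spans three letter names (A-B-C), plus an octave: a tenth.
The major tenth spans 16 semitones, and A4 to C#6 is exactly 16 semitones — so this is a major tenth.
(Equivalently, a compound major third: a major third plus an octave.)

major tenth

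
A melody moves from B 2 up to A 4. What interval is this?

minor fourteenth

B to A spans seven letter names (B-C-D-E-F-G-A), plus an octave, so the interval is some kind of fourteenth.
At 22 semitones, B2→A4 falls one short of a major fourteenth: minor.
(Equivalently, a compound minor seventh: a minor seventh plus an octave.)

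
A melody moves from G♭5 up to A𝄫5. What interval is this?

m2

G to A spans two letter names (G-A) — that makes it a second of some quality.
A major second would be 2 semitones, but Gb5 to Abb5 is 1 — one semitone narrower, making it a minor second.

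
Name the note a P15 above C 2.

C 4

The letter stays C (same as the start), shifted two octaves up.
A perfect fifteenth spans 24 semitones, so from C2 the target pitch is C4.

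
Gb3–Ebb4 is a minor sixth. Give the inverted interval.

major third

Interval numbers invert to sum to nine: 6 + 3 = 9, so a sixth inverts to a third.
And minor becomes major under inversion, so we get a major third.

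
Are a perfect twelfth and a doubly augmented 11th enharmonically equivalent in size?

Both span 19 semitones: a perfect twelfth and a doubly augmented eleventh are the same chromatic distance.

Yes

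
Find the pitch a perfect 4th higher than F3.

Bb3

Four letter names up from F: B.
A perfect fourth spans 5 semitones, so from F3 the target pitch is Bb3.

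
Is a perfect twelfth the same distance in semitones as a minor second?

No

A perfect twelfth is 19 semitones but a minor second is 1 semitone — different sizes.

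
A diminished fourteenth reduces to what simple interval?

Each octave removed subtracts seven from the number: 14 − 7 = 7.
So a diminished fourteenth is an octave plus a diminished seventh. The quality is unchanged.

diminished 7th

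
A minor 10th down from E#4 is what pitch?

C##3

Counting three letter names plus an octave down from E lands on C.
A minor tenth spans 15 semitones, so from E#4 the target pitch is C##3.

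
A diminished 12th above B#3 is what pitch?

F#5

Five letters up from B (plus an octave) reaches F.
Moving 18 semitones up from B#3 (the size of a diminished twelfth) reaches F#5.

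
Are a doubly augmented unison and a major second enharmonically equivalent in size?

Yes

A doubly augmented unison = 2 semitones = a major second; enharmonically equal.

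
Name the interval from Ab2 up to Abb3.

diminished octave

A to A is the same letter name, plus an octave: an octave.
A perfect octave would be 12 semitones; Ab2 to Abb3 is 11, one semitone narrower, so the interval is diminished.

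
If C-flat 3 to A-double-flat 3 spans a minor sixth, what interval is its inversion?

Interval numbers invert to sum to nine: 6 + 3 = 9, so a sixth inverts to a third.
And minor becomes major under inversion, so we get a major third.

major third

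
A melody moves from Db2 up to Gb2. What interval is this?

D to G spans four letter names (D-E-F-G), so the interval is some kind of fourth.
Counting semitones, Db2→Gb2 is 5, which is the perfect fourth.

perfect fourth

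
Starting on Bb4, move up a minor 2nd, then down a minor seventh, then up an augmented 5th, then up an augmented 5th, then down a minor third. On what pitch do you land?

C##5

Up a minor second from Bb4: Cb5 (1 semitone up).
Down a minor seventh from Cb5: Db4 (10 semitones down).
Db4 up an augmented fifth → A4 (8 semitones).
An augmented fifth up from A4 is E#5.
A minor third down from E#5 is C##5.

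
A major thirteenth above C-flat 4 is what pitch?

A-flat 5

Six letters up from C (plus an octave) reaches A.
A major thirteenth is 21 semitones; 21 semitones up from Cb4 gives Ab5.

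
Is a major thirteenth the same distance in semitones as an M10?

A major thirteenth spans 21 semitones; a major tenth spans 16 semitones. They differ by 5.

No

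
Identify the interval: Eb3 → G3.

E to G spans three letter names (E-F-G) — that makes it a third of some quality.
Counting semitones, Eb3→G3 is 4, which is the major third.

major third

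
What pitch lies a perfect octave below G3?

G2

An octave keeps the letter name G, an octave down from G.
Moving 12 semitones down from G3 (the size of a perfect octave) reaches G2.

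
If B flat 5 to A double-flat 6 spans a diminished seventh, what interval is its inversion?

A2

Inverted interval numbers add to nine, so a seventh pairs with a second (7 + 2 = 9).
The quality also flips — diminished becomes augmented — giving an augmented second.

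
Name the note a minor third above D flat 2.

Three letter names up from D: F.
A minor third is 3 semitones; 3 semitones up from Db2 gives Fb2.

F flat 2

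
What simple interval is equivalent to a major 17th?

M3

Each octave removed subtracts seven from the number: 17 − 14 = 3.
Quality carries through unchanged, so the simple form is a major third.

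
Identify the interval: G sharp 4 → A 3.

major 7th

Descending from G#4 to A3 is the same interval as ascending A3 to G#4.
A to G spans seven letter names (A-B-C-D-E-F-G), so the interval is some kind of seventh.
Counting semitones, A3→G#4 is 11, which is the major seventh.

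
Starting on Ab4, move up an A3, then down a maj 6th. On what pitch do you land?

Ab4 up an augmented third → C#5 (5 semitones).
Down a major sixth from C#5: E4 (9 semitones down).

E4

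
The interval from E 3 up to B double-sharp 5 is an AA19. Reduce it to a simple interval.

Subtracting seven from the interval number removes an octave: 19 − 14 = 5.
That makes a doubly augmented nineteenth a compound doubly augmented fifth — 2 octaves plus a doubly augmented fifth.

doubly augmented 5th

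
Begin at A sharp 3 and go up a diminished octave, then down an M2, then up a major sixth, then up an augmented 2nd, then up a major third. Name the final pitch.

A#3 up a diminished octave → A4 (11 semitones).
Down a major second from A4: G4 (2 semitones down).
Up a major sixth from G4: E5 (9 semitones up).
An augmented second up from E5 is F##5.
A major third up from F##5 is A##5.

A double-sharp 5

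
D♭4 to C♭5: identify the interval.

D to C spans seven letter names (D-E-F-G-A-B-C): a seventh.
A major seventh would be 11 semitones, but Db4 to Cb5 is 10 — one semitone narrower, making it a minor seventh.

minor seventh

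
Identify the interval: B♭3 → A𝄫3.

augmented second

Descending from Bb3 to Abb3 is the same interval as ascending Abb3 to Bb3.
A to B spans two letter names (A-B): a second.
The major second is 2 semitones; here we have 3, one semitone wider: augmented.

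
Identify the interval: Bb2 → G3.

major 6th

B to G spans six letter names (B-C-D-E-F-G) — that makes it a sixth of some quality.
Counting semitones, Bb2→G3 is 9, which is the major sixth.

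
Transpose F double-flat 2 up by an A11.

Four letters up from F (plus an octave) reaches B.
An augmented eleventh is 18 semitones; 18 semitones up from Fbb2 gives Bbb3.

B double-flat 3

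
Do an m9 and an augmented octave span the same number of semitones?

A minor ninth spans 13 semitones, and an augmented octave also spans 13 semitones — they're enharmonic.

Yes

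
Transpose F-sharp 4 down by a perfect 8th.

F-sharp 3

For an octave the letter name doesn't change: still F, an octave down.
A perfect octave spans 12 semitones, so from F#4 the target pitch is F#3.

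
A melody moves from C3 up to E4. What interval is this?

major tenth

C to E spans three letter names (C-D-E), plus an octave, so the interval is some kind of tenth.
The major tenth spans 16 semitones, and C3 to E4 is exactly 16 semitones — so this is a major tenth.
(Equivalently, a compound major third: a major third plus an octave.)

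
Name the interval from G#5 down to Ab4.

augmented seventh

Descending from G#5 to Ab4 is the same interval as ascending Ab4 to G#5.
A to G spans seven letter names (A-B-C-D-E-F-G) — that makes it a seventh of some quality.
Ab4 to G#5 spans 12 semitones — one semitone wider than the major seventh (11) — giving an augmented seventh.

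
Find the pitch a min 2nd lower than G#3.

Counting two letter names down from G lands on F.
Moving 1 semitone down from G#3 (the size of a minor second) reaches F##3.

F##3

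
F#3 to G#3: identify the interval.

F to G spans two letter names (F-G): a second.
The major second spans 2 semitones, and F#3 to G#3 is exactly 2 semitones — so this is a major second.

major second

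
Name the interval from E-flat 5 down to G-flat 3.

Descending from Eb5 to Gb3 is the same interval as ascending Gb3 to Eb5.
G to E spans six letter names (G-A-B-C-D-E), plus an octave, so the interval is some kind of thirteenth.
Gb3 to Eb5 is 21 semitones, matching the major thirteenth exactly, so the quality is major.
(Equivalently, a compound major sixth: a major sixth plus an octave.)

major thirteenth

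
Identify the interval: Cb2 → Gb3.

perfect twelfth

C to G spans five letter names (C-D-E-F-G), plus an octave: a twelfth.
The perfect twelfth spans 19 semitones, and Cb2 to Gb3 is exactly 19 semitones — so this is a perfect twelfth.
(Equivalently, a compound perfect fifth: a perfect fifth plus an octave.)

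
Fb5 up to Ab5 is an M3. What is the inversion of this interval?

The rule of nine gives the new number: 9 − 3 = 6, so a third becomes a sixth.
Quality inverts too: major becomes minor. That makes the inversion a minor sixth.

minor 6th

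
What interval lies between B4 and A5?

B to A spans seven letter names (B-C-D-E-F-G-A): a seventh.
At 10 semitones, B4→A5 falls one short of a major seventh: minor.

minor seventh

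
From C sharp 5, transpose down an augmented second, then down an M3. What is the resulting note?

Down an augmented second from C#5: Bb4 (3 semitones down).
Bb4 down a major third → Gb4 (4 semitones).

G flat 4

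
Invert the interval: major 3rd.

minor 6th

Interval numbers invert to sum to nine: 3 + 6 = 9, so a third inverts to a sixth.
Quality inverts too: major becomes minor. That makes the inversion a minor sixth.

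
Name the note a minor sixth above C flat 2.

The sixth takes the letter from C up to A.
Moving 8 semitones up from Cb2 (the size of a minor sixth) reaches Abb2.

A double-flat 2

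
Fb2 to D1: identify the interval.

Descending from Fb2 to D1 is the same interval as ascending D1 to Fb2.
D to F spans three letter names (D-E-F), plus an octave, so the interval is some kind of tenth.
The major tenth is 16 semitones; here we have 14, two semitones narrower: diminished.
(Equivalently, a compound diminished third: a diminished third plus an octave.)

d10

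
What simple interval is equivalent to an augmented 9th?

Take out an octave (7 from the number): 9 − 7 = 2.
So an augmented ninth is an octave plus an augmented second. The quality is unchanged.

augmented 2nd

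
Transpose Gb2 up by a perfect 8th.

Gb3

An octave keeps the letter name G, an octave up from G.
Moving 12 semitones up from Gb2 (the size of a perfect octave) reaches Gb3.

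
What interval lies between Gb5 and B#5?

G to B spans three letter names (G-A-B): a third.
A major third would be 4 semitones; Gb5 to B#5 is 6, two semitones wider, so the interval is doubly augmented.

doubly augmented third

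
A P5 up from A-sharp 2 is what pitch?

Five letter names up from A: E.
A perfect fifth spans 7 semitones, so from A#2 the target pitch is E#3.

E-sharp 3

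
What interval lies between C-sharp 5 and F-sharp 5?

perfect 4th

C to F spans four letter names (C-D-E-F), so the interval is some kind of fourth.
C#5 to F#5 is 5 semitones, matching the perfect fourth exactly, so the quality is perfect.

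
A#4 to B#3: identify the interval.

minor 7th

Descending from A#4 to B#3 is the same interval as ascending B#3 to A#4.
B to A spans seven letter names (B-C-D-E-F-G-A) — that makes it a seventh of some quality.
A major seventh would be 11 semitones, but B#3 to A#4 is 10 — one semitone narrower, making it a minor seventh.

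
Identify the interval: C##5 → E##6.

major tenth

C to E spans three letter names (C-D-E), plus an octave: a tenth.
Counting semitones, C##5→E##6 is 16, which is the major tenth.
(Equivalently, a compound major third: a major third plus an octave.)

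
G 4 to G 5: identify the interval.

perfect 8th

G to G is the same letter name, plus an octave: an octave.
The perfect octave spans 12 semitones, and G4 to G5 is exactly 12 semitones — so this is a perfect octave.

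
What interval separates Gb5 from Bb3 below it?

Descending from Gb5 to Bb3 is the same interval as ascending Bb3 to Gb5.
B to G spans six letter names (B-C-D-E-F-G), plus an octave, so the interval is some kind of thirteenth.
Bb3 to Gb5 is 20 semitones, a half step short of the major thirteenth (21), so this is minor.
(Equivalently, a compound minor sixth: a minor sixth plus an octave.)

minor 13th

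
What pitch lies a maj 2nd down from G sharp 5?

Counting two letter names down from G lands on F.
A major second spans 2 semitones, so from G#5 the target pitch is F#5.

F sharp 5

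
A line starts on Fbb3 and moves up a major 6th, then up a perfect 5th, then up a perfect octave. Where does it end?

Fbb3 up a major sixth → Dbb4 (9 semitones).
Up a perfect fifth from Dbb4: Abb4 (7 semitones up).
Abb4 up a perfect octave → Abb5 (12 semitones).

Abb5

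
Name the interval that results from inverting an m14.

First reduce the compound minor fourteenth to its simple form, a minor seventh.
Interval numbers invert to sum to nine: 7 + 2 = 9, so a seventh inverts to a second.
And minor becomes major under inversion, so we get a major second.

major 2nd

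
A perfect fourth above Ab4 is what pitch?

The fourth takes the letter from A up to D.
A perfect fourth is 5 semitones; 5 semitones up from Ab4 gives Db5.

Db5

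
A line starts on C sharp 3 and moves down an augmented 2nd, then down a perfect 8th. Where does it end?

Down an augmented second from C#3: Bb2 (3 semitones down).
A perfect octave down from Bb2 is Bb1.

B flat 1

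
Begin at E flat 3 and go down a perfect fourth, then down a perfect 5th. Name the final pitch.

Down a perfect fourth from Eb3: Bb2 (5 semitones down).
Down a perfect fifth from Bb2: Eb2 (7 semitones down).

E flat 2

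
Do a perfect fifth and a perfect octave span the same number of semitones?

No

A perfect fifth is 7 semitones but a perfect octave is 12 semitones — different sizes.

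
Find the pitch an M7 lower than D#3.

Counting seven letter names down from D lands on E.
A major seventh spans 11 semitones, so from D#3 the target pitch is E2.

E2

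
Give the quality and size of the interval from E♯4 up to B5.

diminished twelfth

E to B spans five letter names (E-F-G-A-B), plus an octave: a twelfth.
A perfect twelfth would be 19 semitones; E#4 to B5 is 18, one semitone narrower, so the interval is diminished.
(Equivalently, a compound diminished fifth: a diminished fifth plus an octave.)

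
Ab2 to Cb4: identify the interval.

minor 10th

A to C spans three letter names (A-B-C), plus an octave, so the interval is some kind of tenth.
Ab2 to Cb4 is 15 semitones, a half step short of the major tenth (16), so this is minor.
(Equivalently, a compound minor third: a minor third plus an octave.)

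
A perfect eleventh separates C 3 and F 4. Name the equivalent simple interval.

perfect fourth

Take out an octave (7 from the number): 11 − 7 = 4.
That makes a perfect eleventh a compound perfect fourth — an octave plus a perfect fourth.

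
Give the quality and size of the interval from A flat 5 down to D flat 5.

P5

Descending from Ab5 to Db5 is the same interval as ascending Db5 to Ab5.
D to A spans five letter names (D-E-F-G-A) — that makes it a fifth of some quality.
Counting semitones, Db5→Ab5 is 7, which is the perfect fifth.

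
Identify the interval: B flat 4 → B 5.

augmented 8th

B to B is the same letter name, plus an octave — that makes it an octave of some quality.
The perfect octave is 12 semitones; here we have 13, one semitone wider: augmented.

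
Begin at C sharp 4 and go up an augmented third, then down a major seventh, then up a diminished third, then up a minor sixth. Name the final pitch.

F 4

An augmented third up from C#4 is E##4.
A major seventh down from E##4 is F##3.
A diminished third up from F##3 is A3.
Up a minor sixth from A3: F4 (8 semitones up).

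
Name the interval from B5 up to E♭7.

B to E spans four letter names (B-C-D-E), plus an octave, so the interval is some kind of eleventh.
The perfect eleventh is 17 semitones; here we have 16, one semitone narrower: diminished.
(Equivalently, a compound diminished fourth: a diminished fourth plus an octave.)

diminished 11th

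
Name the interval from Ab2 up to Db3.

A to D spans four letter names (A-B-C-D), so the interval is some kind of fourth.
The perfect fourth spans 5 semitones, and Ab2 to Db3 is exactly 5 semitones — so this is a perfect fourth.

perfect fourth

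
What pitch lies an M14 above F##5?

Seven letters up from F (plus an octave) reaches E.
A major fourteenth spans 23 semitones, so from F##5 the target pitch is E##7.

E##7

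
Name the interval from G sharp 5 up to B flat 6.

diminished tenth

G to B spans three letter names (G-A-B), plus an octave — that makes it a tenth of some quality.
G#5 to Bb6 spans 14 semitones — two semitones narrower than the major tenth (16) — giving a diminished tenth.
(Equivalently, a compound diminished third: a diminished third plus an octave.)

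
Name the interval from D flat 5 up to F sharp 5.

augmented third

D to F spans three letter names (D-E-F) — that makes it a third of some quality.
A major third would be 4 semitones; Db5 to F#5 is 5, one semitone wider, so the interval is augmented.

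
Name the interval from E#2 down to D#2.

major 2nd

Descending from E#2 to D#2 is the same interval as ascending D#2 to E#2.
D to E spans two letter names (D-E), so the interval is some kind of second.
Counting semitones, D#2→E#2 is 2, which is the major second.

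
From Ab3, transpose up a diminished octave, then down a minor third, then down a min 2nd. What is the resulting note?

Eb4

A diminished octave up from Ab3 is Abb4.
Down a minor third from Abb4: Fb4 (3 semitones down).
Down a minor second from Fb4: Eb4 (1 semitone down).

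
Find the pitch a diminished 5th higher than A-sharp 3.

Five letter names up from A: E.
A diminished fifth spans 6 semitones, so from A#3 the target pitch is E4.

E 4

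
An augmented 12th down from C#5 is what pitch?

The twelfth's letter: C down five letter names plus an octave → F.
An augmented twelfth is 20 semitones; 20 semitones down from C#5 gives F3.

F3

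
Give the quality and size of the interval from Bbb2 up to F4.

B to F spans five letter names (B-C-D-E-F), plus an octave — that makes it a twelfth of some quality.
The perfect twelfth is 19 semitones; here we have 20, one semitone wider: augmented.
(Equivalently, a compound augmented fifth: an augmented fifth plus an octave.)

augmented 12th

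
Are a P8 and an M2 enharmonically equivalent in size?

12 semitones (perfect octave) vs 2 semitones (major second): not equal.

No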